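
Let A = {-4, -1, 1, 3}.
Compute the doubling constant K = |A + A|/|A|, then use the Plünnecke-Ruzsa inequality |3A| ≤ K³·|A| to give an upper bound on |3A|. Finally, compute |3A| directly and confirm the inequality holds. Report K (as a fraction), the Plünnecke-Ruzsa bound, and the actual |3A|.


|A| = 4.
Step 1: Compute A + A by enumerating all 16 pairs.
A + A = {-8, -5, -3, -2, -1, 0, 2, 4, 6}, so |A + A| = 9.
Step 2: Doubling constant K = |A + A|/|A| = 9/4 = 9/4 ≈ 2.2500.
Step 3: Plünnecke-Ruzsa gives |3A| ≤ K³·|A| = (2.2500)³ · 4 ≈ 45.5625.
Step 4: Compute 3A = A + A + A directly by enumerating all triples (a,b,c) ∈ A³; |3A| = 16.
Step 5: Check 16 ≤ 45.5625? Yes ✓.

K = 9/4, Plünnecke-Ruzsa bound K³|A| ≈ 45.5625, |3A| = 16, inequality holds.


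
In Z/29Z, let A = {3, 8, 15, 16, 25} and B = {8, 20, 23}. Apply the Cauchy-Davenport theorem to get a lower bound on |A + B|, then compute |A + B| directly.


Cauchy-Davenport: |A + B| ≥ min(p, |A| + |B| - 1) for A, B nonempty in Z/pZ.
|A| = 5, |B| = 3, p = 29.
CD lower bound = min(29, 5 + 3 - 1) = min(29, 7) = 7.
Compute A + B mod 29 directly:
a = 3: 3+8=11, 3+20=23, 3+23=26
a = 8: 8+8=16, 8+20=28, 8+23=2
a = 15: 15+8=23, 15+20=6, 15+23=9
a = 16: 16+8=24, 16+20=7, 16+23=10
a = 25: 25+8=4, 25+20=16, 25+23=19
A + B = {2, 4, 6, 7, 9, 10, 11, 16, 19, 23, 24, 26, 28}, so |A + B| = 13.
Verify: 13 ≥ 7? Yes ✓.

CD lower bound = 7, actual |A + B| = 13.


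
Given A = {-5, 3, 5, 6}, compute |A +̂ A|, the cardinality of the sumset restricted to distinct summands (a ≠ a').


Restricted sumset: A +̂ A = {a + a' : a ∈ A, a' ∈ A, a ≠ a'}.
Equivalently, take A + A and drop any sum 2a that is achievable ONLY as a + a for a ∈ A (i.e. sums representable only with equal summands).
Enumerate pairs (a, a') with a < a' (symmetric, so each unordered pair gives one sum; this covers all a ≠ a'):
  -5 + 3 = -2
  -5 + 5 = 0
  -5 + 6 = 1
  3 + 5 = 8
  3 + 6 = 9
  5 + 6 = 11
Collected distinct sums: {-2, 0, 1, 8, 9, 11}
|A +̂ A| = 6
(Reference bound: |A +̂ A| ≥ 2|A| - 3 for |A| ≥ 2, with |A| = 4 giving ≥ 5.)

|A +̂ A| = 6


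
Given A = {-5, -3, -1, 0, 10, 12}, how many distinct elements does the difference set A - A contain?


A - A = {a - a' : a, a' ∈ A}; |A| = 6.
Bounds: 2|A|-1 ≤ |A - A| ≤ |A|² - |A| + 1, i.e. 11 ≤ |A - A| ≤ 31.
Note: 0 ∈ A - A always (from a - a). The set is symmetric: if d ∈ A - A then -d ∈ A - A.
Enumerate nonzero differences d = a - a' with a > a' (then include -d):
Positive differences: {1, 2, 3, 4, 5, 10, 11, 12, 13, 15, 17}
Full difference set: {0} ∪ (positive diffs) ∪ (negative diffs).
|A - A| = 1 + 2·11 = 23 (matches direct enumeration: 23).

|A - A| = 23


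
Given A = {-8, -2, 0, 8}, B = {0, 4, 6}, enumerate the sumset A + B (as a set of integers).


A + B = {a + b : a ∈ A, b ∈ B}.
Enumerate all |A|·|B| = 4·3 = 12 pairs (a, b) and collect distinct sums.
a = -8: -8+0=-8, -8+4=-4, -8+6=-2
a = -2: -2+0=-2, -2+4=2, -2+6=4
a = 0: 0+0=0, 0+4=4, 0+6=6
a = 8: 8+0=8, 8+4=12, 8+6=14
Collecting distinct sums: A + B = {-8, -4, -2, 0, 2, 4, 6, 8, 12, 14}
|A + B| = 10

A + B = {-8, -4, -2, 0, 2, 4, 6, 8, 12, 14}


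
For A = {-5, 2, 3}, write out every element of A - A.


A - A = {a - a' : a, a' ∈ A}.
Compute a - a' for each ordered pair (a, a'):
a = -5: -5--5=0, -5-2=-7, -5-3=-8
a = 2: 2--5=7, 2-2=0, 2-3=-1
a = 3: 3--5=8, 3-2=1, 3-3=0
Collecting distinct values (and noting 0 appears from a-a):
A - A = {-8, -7, -1, 0, 1, 7, 8}
|A - A| = 7

A - A = {-8, -7, -1, 0, 1, 7, 8}


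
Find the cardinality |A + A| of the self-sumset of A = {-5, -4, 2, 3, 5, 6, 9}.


A + A = {a + a' : a, a' ∈ A}; |A| = 7.
General bounds: 2|A| - 1 ≤ |A + A| ≤ |A|(|A|+1)/2, i.e. 13 ≤ |A + A| ≤ 28.
Lower bound 2|A|-1 is attained iff A is an arithmetic progression.
Enumerate sums a + a' for a ≤ a' (symmetric, so this suffices):
a = -5: -5+-5=-10, -5+-4=-9, -5+2=-3, -5+3=-2, -5+5=0, -5+6=1, -5+9=4
a = -4: -4+-4=-8, -4+2=-2, -4+3=-1, -4+5=1, -4+6=2, -4+9=5
a = 2: 2+2=4, 2+3=5, 2+5=7, 2+6=8, 2+9=11
a = 3: 3+3=6, 3+5=8, 3+6=9, 3+9=12
a = 5: 5+5=10, 5+6=11, 5+9=14
a = 6: 6+6=12, 6+9=15
a = 9: 9+9=18
Distinct sums: {-10, -9, -8, -3, -2, -1, 0, 1, 2, 4, 5, 6, 7, 8, 9, 10, 11, 12, 14, 15, 18}
|A + A| = 21

|A + A| = 21


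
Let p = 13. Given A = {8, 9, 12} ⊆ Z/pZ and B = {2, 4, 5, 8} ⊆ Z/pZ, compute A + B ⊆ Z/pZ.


Work in Z/13Z: reduce every sum a + b modulo 13.
Enumerate all 12 pairs:
a = 8: 8+2=10, 8+4=12, 8+5=0, 8+8=3
a = 9: 9+2=11, 9+4=0, 9+5=1, 9+8=4
a = 12: 12+2=1, 12+4=3, 12+5=4, 12+8=7
Distinct residues collected: {0, 1, 3, 4, 7, 10, 11, 12}
|A + B| = 8 (out of 13 total residues).

A + B = {0, 1, 3, 4, 7, 10, 11, 12}


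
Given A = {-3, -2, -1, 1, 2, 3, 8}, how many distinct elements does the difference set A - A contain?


A - A = {a - a' : a, a' ∈ A}; |A| = 7.
Bounds: 2|A|-1 ≤ |A - A| ≤ |A|² - |A| + 1, i.e. 13 ≤ |A - A| ≤ 43.
Note: 0 ∈ A - A always (from a - a). The set is symmetric: if d ∈ A - A then -d ∈ A - A.
Enumerate nonzero differences d = a - a' with a > a' (then include -d):
Positive differences: {1, 2, 3, 4, 5, 6, 7, 9, 10, 11}
Full difference set: {0} ∪ (positive diffs) ∪ (negative diffs).
|A - A| = 1 + 2·10 = 21 (matches direct enumeration: 21).

|A - A| = 21


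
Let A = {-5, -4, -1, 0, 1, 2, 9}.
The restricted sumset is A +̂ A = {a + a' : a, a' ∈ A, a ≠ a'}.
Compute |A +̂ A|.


Restricted sumset: A +̂ A = {a + a' : a ∈ A, a' ∈ A, a ≠ a'}.
Equivalently, take A + A and drop any sum 2a that is achievable ONLY as a + a for a ∈ A (i.e. sums representable only with equal summands).
Enumerate pairs (a, a') with a < a' (symmetric, so each unordered pair gives one sum; this covers all a ≠ a'):
  -5 + -4 = -9
  -5 + -1 = -6
  -5 + 0 = -5
  -5 + 1 = -4
  -5 + 2 = -3
  -5 + 9 = 4
  -4 + -1 = -5
  -4 + 0 = -4
  -4 + 1 = -3
  -4 + 2 = -2
  -4 + 9 = 5
  -1 + 0 = -1
  -1 + 1 = 0
  -1 + 2 = 1
  -1 + 9 = 8
  0 + 1 = 1
  0 + 2 = 2
  0 + 9 = 9
  1 + 2 = 3
  1 + 9 = 10
  2 + 9 = 11
Collected distinct sums: {-9, -6, -5, -4, -3, -2, -1, 0, 1, 2, 3, 4, 5, 8, 9, 10, 11}
|A +̂ A| = 17
(Reference bound: |A +̂ A| ≥ 2|A| - 3 for |A| ≥ 2, with |A| = 7 giving ≥ 11.)

|A +̂ A| = 17


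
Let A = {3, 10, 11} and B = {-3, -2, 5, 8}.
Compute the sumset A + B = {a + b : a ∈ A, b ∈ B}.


A + B = {a + b : a ∈ A, b ∈ B}.
Enumerate all |A|·|B| = 3·4 = 12 pairs (a, b) and collect distinct sums.
a = 3: 3+-3=0, 3+-2=1, 3+5=8, 3+8=11
a = 10: 10+-3=7, 10+-2=8, 10+5=15, 10+8=18
a = 11: 11+-3=8, 11+-2=9, 11+5=16, 11+8=19
Collecting distinct sums: A + B = {0, 1, 7, 8, 9, 11, 15, 16, 18, 19}
|A + B| = 10

A + B = {0, 1, 7, 8, 9, 11, 15, 16, 18, 19}


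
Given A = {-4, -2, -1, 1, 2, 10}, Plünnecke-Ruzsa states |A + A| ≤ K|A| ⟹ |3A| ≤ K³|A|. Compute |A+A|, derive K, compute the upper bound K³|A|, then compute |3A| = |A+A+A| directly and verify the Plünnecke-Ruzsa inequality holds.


|A| = 6.
Step 1: Compute A + A by enumerating all 36 pairs.
A + A = {-8, -6, -5, -4, -3, -2, -1, 0, 1, 2, 3, 4, 6, 8, 9, 11, 12, 20}, so |A + A| = 18.
Step 2: Doubling constant K = |A + A|/|A| = 18/6 = 18/6 ≈ 3.0000.
Step 3: Plünnecke-Ruzsa gives |3A| ≤ K³·|A| = (3.0000)³ · 6 ≈ 162.0000.
Step 4: Compute 3A = A + A + A directly by enumerating all triples (a,b,c) ∈ A³; |3A| = 32.
Step 5: Check 32 ≤ 162.0000? Yes ✓.

K = 18/6, Plünnecke-Ruzsa bound K³|A| ≈ 162.0000, |3A| = 32, inequality holds.


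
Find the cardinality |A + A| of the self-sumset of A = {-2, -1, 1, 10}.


A + A = {a + a' : a, a' ∈ A}; |A| = 4.
General bounds: 2|A| - 1 ≤ |A + A| ≤ |A|(|A|+1)/2, i.e. 7 ≤ |A + A| ≤ 10.
Lower bound 2|A|-1 is attained iff A is an arithmetic progression.
Enumerate sums a + a' for a ≤ a' (symmetric, so this suffices):
a = -2: -2+-2=-4, -2+-1=-3, -2+1=-1, -2+10=8
a = -1: -1+-1=-2, -1+1=0, -1+10=9
a = 1: 1+1=2, 1+10=11
a = 10: 10+10=20
Distinct sums: {-4, -3, -2, -1, 0, 2, 8, 9, 11, 20}
|A + A| = 10

|A + A| = 10


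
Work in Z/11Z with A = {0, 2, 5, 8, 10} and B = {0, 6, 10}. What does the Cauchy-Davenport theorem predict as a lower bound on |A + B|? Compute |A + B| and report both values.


Cauchy-Davenport: |A + B| ≥ min(p, |A| + |B| - 1) for A, B nonempty in Z/pZ.
|A| = 5, |B| = 3, p = 11.
CD lower bound = min(11, 5 + 3 - 1) = min(11, 7) = 7.
Compute A + B mod 11 directly:
a = 0: 0+0=0, 0+6=6, 0+10=10
a = 2: 2+0=2, 2+6=8, 2+10=1
a = 5: 5+0=5, 5+6=0, 5+10=4
a = 8: 8+0=8, 8+6=3, 8+10=7
a = 10: 10+0=10, 10+6=5, 10+10=9
A + B = {0, 1, 2, 3, 4, 5, 6, 7, 8, 9, 10}, so |A + B| = 11.
Verify: 11 ≥ 7? Yes ✓.

CD lower bound = 7, actual |A + B| = 11.


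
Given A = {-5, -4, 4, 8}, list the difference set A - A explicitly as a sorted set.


A - A = {a - a' : a, a' ∈ A}.
Compute a - a' for each ordered pair (a, a'):
a = -5: -5--5=0, -5--4=-1, -5-4=-9, -5-8=-13
a = -4: -4--5=1, -4--4=0, -4-4=-8, -4-8=-12
a = 4: 4--5=9, 4--4=8, 4-4=0, 4-8=-4
a = 8: 8--5=13, 8--4=12, 8-4=4, 8-8=0
Collecting distinct values (and noting 0 appears from a-a):
A - A = {-13, -12, -9, -8, -4, -1, 0, 1, 4, 8, 9, 12, 13}
|A - A| = 13

A - A = {-13, -12, -9, -8, -4, -1, 0, 1, 4, 8, 9, 12, 13}


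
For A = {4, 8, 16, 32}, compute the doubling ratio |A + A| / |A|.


|A| = 4.
Compute A + A by enumerating all 16 pairs.
A + A = {8, 12, 16, 20, 24, 32, 36, 40, 48, 64}, so |A + A| = 10.
K = |A + A| / |A| = 10/4 = 5/2 ≈ 2.5000.
Reference: AP of size 4 gives K = 7/4 ≈ 1.7500; a fully generic set of size 4 gives K ≈ 2.5000.

|A| = 4, |A + A| = 10, K = 10/4 = 5/2.


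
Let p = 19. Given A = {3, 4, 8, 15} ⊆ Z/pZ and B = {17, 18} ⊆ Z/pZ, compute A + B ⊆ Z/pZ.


Work in Z/19Z: reduce every sum a + b modulo 19.
Enumerate all 8 pairs:
a = 3: 3+17=1, 3+18=2
a = 4: 4+17=2, 4+18=3
a = 8: 8+17=6, 8+18=7
a = 15: 15+17=13, 15+18=14
Distinct residues collected: {1, 2, 3, 6, 7, 13, 14}
|A + B| = 7 (out of 19 total residues).

A + B = {1, 2, 3, 6, 7, 13, 14}


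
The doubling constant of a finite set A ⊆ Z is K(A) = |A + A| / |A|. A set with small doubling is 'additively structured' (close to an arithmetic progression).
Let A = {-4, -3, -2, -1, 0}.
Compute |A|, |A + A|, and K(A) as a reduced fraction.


|A| = 5.
Compute A + A by enumerating all 25 pairs.
A + A = {-8, -7, -6, -5, -4, -3, -2, -1, 0}, so |A + A| = 9.
K = |A + A| / |A| = 9/5 (already in lowest terms) ≈ 1.8000.
Reference: AP of size 5 gives K = 9/5 ≈ 1.8000; a fully generic set of size 5 gives K ≈ 3.0000.

|A| = 5, |A + A| = 9, K = 9/5.


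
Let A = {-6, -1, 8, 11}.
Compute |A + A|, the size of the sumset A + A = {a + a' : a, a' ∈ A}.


A + A = {a + a' : a, a' ∈ A}; |A| = 4.
General bounds: 2|A| - 1 ≤ |A + A| ≤ |A|(|A|+1)/2, i.e. 7 ≤ |A + A| ≤ 10.
Lower bound 2|A|-1 is attained iff A is an arithmetic progression.
Enumerate sums a + a' for a ≤ a' (symmetric, so this suffices):
a = -6: -6+-6=-12, -6+-1=-7, -6+8=2, -6+11=5
a = -1: -1+-1=-2, -1+8=7, -1+11=10
a = 8: 8+8=16, 8+11=19
a = 11: 11+11=22
Distinct sums: {-12, -7, -2, 2, 5, 7, 10, 16, 19, 22}
|A + A| = 10

|A + A| = 10


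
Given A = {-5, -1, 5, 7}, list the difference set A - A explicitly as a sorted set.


A - A = {a - a' : a, a' ∈ A}.
Compute a - a' for each ordered pair (a, a'):
a = -5: -5--5=0, -5--1=-4, -5-5=-10, -5-7=-12
a = -1: -1--5=4, -1--1=0, -1-5=-6, -1-7=-8
a = 5: 5--5=10, 5--1=6, 5-5=0, 5-7=-2
a = 7: 7--5=12, 7--1=8, 7-5=2, 7-7=0
Collecting distinct values (and noting 0 appears from a-a):
A - A = {-12, -10, -8, -6, -4, -2, 0, 2, 4, 6, 8, 10, 12}
|A - A| = 13

A - A = {-12, -10, -8, -6, -4, -2, 0, 2, 4, 6, 8, 10, 12}


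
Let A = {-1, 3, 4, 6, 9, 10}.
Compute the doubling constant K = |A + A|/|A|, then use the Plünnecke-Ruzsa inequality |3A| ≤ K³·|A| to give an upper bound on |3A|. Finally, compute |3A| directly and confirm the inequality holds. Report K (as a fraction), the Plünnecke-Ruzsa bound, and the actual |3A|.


|A| = 6.
Step 1: Compute A + A by enumerating all 36 pairs.
A + A = {-2, 2, 3, 5, 6, 7, 8, 9, 10, 12, 13, 14, 15, 16, 18, 19, 20}, so |A + A| = 17.
Step 2: Doubling constant K = |A + A|/|A| = 17/6 = 17/6 ≈ 2.8333.
Step 3: Plünnecke-Ruzsa gives |3A| ≤ K³·|A| = (2.8333)³ · 6 ≈ 136.4722.
Step 4: Compute 3A = A + A + A directly by enumerating all triples (a,b,c) ∈ A³; |3A| = 30.
Step 5: Check 30 ≤ 136.4722? Yes ✓.

K = 17/6, Plünnecke-Ruzsa bound K³|A| ≈ 136.4722, |3A| = 30, inequality holds.


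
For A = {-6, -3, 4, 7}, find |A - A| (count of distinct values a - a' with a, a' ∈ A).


A - A = {a - a' : a, a' ∈ A}; |A| = 4.
Bounds: 2|A|-1 ≤ |A - A| ≤ |A|² - |A| + 1, i.e. 7 ≤ |A - A| ≤ 13.
Note: 0 ∈ A - A always (from a - a). The set is symmetric: if d ∈ A - A then -d ∈ A - A.
Enumerate nonzero differences d = a - a' with a > a' (then include -d):
Positive differences: {3, 7, 10, 13}
Full difference set: {0} ∪ (positive diffs) ∪ (negative diffs).
|A - A| = 1 + 2·4 = 9 (matches direct enumeration: 9).

|A - A| = 9


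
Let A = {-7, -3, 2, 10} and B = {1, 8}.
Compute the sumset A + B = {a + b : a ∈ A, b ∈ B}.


A + B = {a + b : a ∈ A, b ∈ B}.
Enumerate all |A|·|B| = 4·2 = 8 pairs (a, b) and collect distinct sums.
a = -7: -7+1=-6, -7+8=1
a = -3: -3+1=-2, -3+8=5
a = 2: 2+1=3, 2+8=10
a = 10: 10+1=11, 10+8=18
Collecting distinct sums: A + B = {-6, -2, 1, 3, 5, 10, 11, 18}
|A + B| = 8

A + B = {-6, -2, 1, 3, 5, 10, 11, 18}


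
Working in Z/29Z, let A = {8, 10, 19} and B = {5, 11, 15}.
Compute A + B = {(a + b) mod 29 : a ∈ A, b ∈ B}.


Work in Z/29Z: reduce every sum a + b modulo 29.
Enumerate all 9 pairs:
a = 8: 8+5=13, 8+11=19, 8+15=23
a = 10: 10+5=15, 10+11=21, 10+15=25
a = 19: 19+5=24, 19+11=1, 19+15=5
Distinct residues collected: {1, 5, 13, 15, 19, 21, 23, 24, 25}
|A + B| = 9 (out of 29 total residues).

A + B = {1, 5, 13, 15, 19, 21, 23, 24, 25}


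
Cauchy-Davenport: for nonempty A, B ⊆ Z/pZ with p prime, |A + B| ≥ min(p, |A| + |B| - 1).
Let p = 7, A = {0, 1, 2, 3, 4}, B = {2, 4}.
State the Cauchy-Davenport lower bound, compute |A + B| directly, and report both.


Cauchy-Davenport: |A + B| ≥ min(p, |A| + |B| - 1) for A, B nonempty in Z/pZ.
|A| = 5, |B| = 2, p = 7.
CD lower bound = min(7, 5 + 2 - 1) = min(7, 6) = 6.
Compute A + B mod 7 directly:
a = 0: 0+2=2, 0+4=4
a = 1: 1+2=3, 1+4=5
a = 2: 2+2=4, 2+4=6
a = 3: 3+2=5, 3+4=0
a = 4: 4+2=6, 4+4=1
A + B = {0, 1, 2, 3, 4, 5, 6}, so |A + B| = 7.
Verify: 7 ≥ 6? Yes ✓.

CD lower bound = 6, actual |A + B| = 7.


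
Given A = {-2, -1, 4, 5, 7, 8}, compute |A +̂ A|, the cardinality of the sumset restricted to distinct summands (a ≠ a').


Restricted sumset: A +̂ A = {a + a' : a ∈ A, a' ∈ A, a ≠ a'}.
Equivalently, take A + A and drop any sum 2a that is achievable ONLY as a + a for a ∈ A (i.e. sums representable only with equal summands).
Enumerate pairs (a, a') with a < a' (symmetric, so each unordered pair gives one sum; this covers all a ≠ a'):
  -2 + -1 = -3
  -2 + 4 = 2
  -2 + 5 = 3
  -2 + 7 = 5
  -2 + 8 = 6
  -1 + 4 = 3
  -1 + 5 = 4
  -1 + 7 = 6
  -1 + 8 = 7
  4 + 5 = 9
  4 + 7 = 11
  4 + 8 = 12
  5 + 7 = 12
  5 + 8 = 13
  7 + 8 = 15
Collected distinct sums: {-3, 2, 3, 4, 5, 6, 7, 9, 11, 12, 13, 15}
|A +̂ A| = 12
(Reference bound: |A +̂ A| ≥ 2|A| - 3 for |A| ≥ 2, with |A| = 6 giving ≥ 9.)

|A +̂ A| = 12


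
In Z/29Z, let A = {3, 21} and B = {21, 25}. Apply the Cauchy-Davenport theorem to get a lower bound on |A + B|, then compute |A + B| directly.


Cauchy-Davenport: |A + B| ≥ min(p, |A| + |B| - 1) for A, B nonempty in Z/pZ.
|A| = 2, |B| = 2, p = 29.
CD lower bound = min(29, 2 + 2 - 1) = min(29, 3) = 3.
Compute A + B mod 29 directly:
a = 3: 3+21=24, 3+25=28
a = 21: 21+21=13, 21+25=17
A + B = {13, 17, 24, 28}, so |A + B| = 4.
Verify: 4 ≥ 3? Yes ✓.

CD lower bound = 3, actual |A + B| = 4.


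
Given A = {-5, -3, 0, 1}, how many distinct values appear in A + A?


A + A = {a + a' : a, a' ∈ A}; |A| = 4.
General bounds: 2|A| - 1 ≤ |A + A| ≤ |A|(|A|+1)/2, i.e. 7 ≤ |A + A| ≤ 10.
Lower bound 2|A|-1 is attained iff A is an arithmetic progression.
Enumerate sums a + a' for a ≤ a' (symmetric, so this suffices):
a = -5: -5+-5=-10, -5+-3=-8, -5+0=-5, -5+1=-4
a = -3: -3+-3=-6, -3+0=-3, -3+1=-2
a = 0: 0+0=0, 0+1=1
a = 1: 1+1=2
Distinct sums: {-10, -8, -6, -5, -4, -3, -2, 0, 1, 2}
|A + A| = 10

|A + A| = 10


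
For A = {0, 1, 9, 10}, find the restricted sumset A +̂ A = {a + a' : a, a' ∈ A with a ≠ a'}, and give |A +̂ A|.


Restricted sumset: A +̂ A = {a + a' : a ∈ A, a' ∈ A, a ≠ a'}.
Equivalently, take A + A and drop any sum 2a that is achievable ONLY as a + a for a ∈ A (i.e. sums representable only with equal summands).
Enumerate pairs (a, a') with a < a' (symmetric, so each unordered pair gives one sum; this covers all a ≠ a'):
  0 + 1 = 1
  0 + 9 = 9
  0 + 10 = 10
  1 + 9 = 10
  1 + 10 = 11
  9 + 10 = 19
Collected distinct sums: {1, 9, 10, 11, 19}
|A +̂ A| = 5
(Reference bound: |A +̂ A| ≥ 2|A| - 3 for |A| ≥ 2, with |A| = 4 giving ≥ 5.)

|A +̂ A| = 5


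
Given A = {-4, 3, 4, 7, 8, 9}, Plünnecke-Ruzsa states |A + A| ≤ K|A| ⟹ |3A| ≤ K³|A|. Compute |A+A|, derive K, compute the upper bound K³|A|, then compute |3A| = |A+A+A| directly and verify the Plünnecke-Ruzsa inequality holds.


|A| = 6.
Step 1: Compute A + A by enumerating all 36 pairs.
A + A = {-8, -1, 0, 3, 4, 5, 6, 7, 8, 10, 11, 12, 13, 14, 15, 16, 17, 18}, so |A + A| = 18.
Step 2: Doubling constant K = |A + A|/|A| = 18/6 = 18/6 ≈ 3.0000.
Step 3: Plünnecke-Ruzsa gives |3A| ≤ K³·|A| = (3.0000)³ · 6 ≈ 162.0000.
Step 4: Compute 3A = A + A + A directly by enumerating all triples (a,b,c) ∈ A³; |3A| = 31.
Step 5: Check 31 ≤ 162.0000? Yes ✓.

K = 18/6, Plünnecke-Ruzsa bound K³|A| ≈ 162.0000, |3A| = 31, inequality holds.


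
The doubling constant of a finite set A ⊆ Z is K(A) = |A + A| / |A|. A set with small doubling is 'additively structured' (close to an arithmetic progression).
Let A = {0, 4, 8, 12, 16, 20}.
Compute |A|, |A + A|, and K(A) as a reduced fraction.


|A| = 6.
Compute A + A by enumerating all 36 pairs.
A + A = {0, 4, 8, 12, 16, 20, 24, 28, 32, 36, 40}, so |A + A| = 11.
K = |A + A| / |A| = 11/6 (already in lowest terms) ≈ 1.8333.
Reference: AP of size 6 gives K = 11/6 ≈ 1.8333; a fully generic set of size 6 gives K ≈ 3.5000.

|A| = 6, |A + A| = 11, K = 11/6.


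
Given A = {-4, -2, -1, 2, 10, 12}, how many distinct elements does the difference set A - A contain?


A - A = {a - a' : a, a' ∈ A}; |A| = 6.
Bounds: 2|A|-1 ≤ |A - A| ≤ |A|² - |A| + 1, i.e. 11 ≤ |A - A| ≤ 31.
Note: 0 ∈ A - A always (from a - a). The set is symmetric: if d ∈ A - A then -d ∈ A - A.
Enumerate nonzero differences d = a - a' with a > a' (then include -d):
Positive differences: {1, 2, 3, 4, 6, 8, 10, 11, 12, 13, 14, 16}
Full difference set: {0} ∪ (positive diffs) ∪ (negative diffs).
|A - A| = 1 + 2·12 = 25 (matches direct enumeration: 25).

|A - A| = 25


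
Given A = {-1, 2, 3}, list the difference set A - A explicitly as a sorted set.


A - A = {a - a' : a, a' ∈ A}.
Compute a - a' for each ordered pair (a, a'):
a = -1: -1--1=0, -1-2=-3, -1-3=-4
a = 2: 2--1=3, 2-2=0, 2-3=-1
a = 3: 3--1=4, 3-2=1, 3-3=0
Collecting distinct values (and noting 0 appears from a-a):
A - A = {-4, -3, -1, 0, 1, 3, 4}
|A - A| = 7

A - A = {-4, -3, -1, 0, 1, 3, 4}


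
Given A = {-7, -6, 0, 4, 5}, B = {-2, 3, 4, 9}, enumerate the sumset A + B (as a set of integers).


A + B = {a + b : a ∈ A, b ∈ B}.
Enumerate all |A|·|B| = 5·4 = 20 pairs (a, b) and collect distinct sums.
a = -7: -7+-2=-9, -7+3=-4, -7+4=-3, -7+9=2
a = -6: -6+-2=-8, -6+3=-3, -6+4=-2, -6+9=3
a = 0: 0+-2=-2, 0+3=3, 0+4=4, 0+9=9
a = 4: 4+-2=2, 4+3=7, 4+4=8, 4+9=13
a = 5: 5+-2=3, 5+3=8, 5+4=9, 5+9=14
Collecting distinct sums: A + B = {-9, -8, -4, -3, -2, 2, 3, 4, 7, 8, 9, 13, 14}
|A + B| = 13

A + B = {-9, -8, -4, -3, -2, 2, 3, 4, 7, 8, 9, 13, 14}


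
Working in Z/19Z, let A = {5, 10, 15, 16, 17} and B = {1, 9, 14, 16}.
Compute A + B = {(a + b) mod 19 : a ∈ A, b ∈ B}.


Work in Z/19Z: reduce every sum a + b modulo 19.
Enumerate all 20 pairs:
a = 5: 5+1=6, 5+9=14, 5+14=0, 5+16=2
a = 10: 10+1=11, 10+9=0, 10+14=5, 10+16=7
a = 15: 15+1=16, 15+9=5, 15+14=10, 15+16=12
a = 16: 16+1=17, 16+9=6, 16+14=11, 16+16=13
a = 17: 17+1=18, 17+9=7, 17+14=12, 17+16=14
Distinct residues collected: {0, 2, 5, 6, 7, 10, 11, 12, 13, 14, 16, 17, 18}
|A + B| = 13 (out of 19 total residues).

A + B = {0, 2, 5, 6, 7, 10, 11, 12, 13, 14, 16, 17, 18}


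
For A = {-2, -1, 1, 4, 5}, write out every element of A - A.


A - A = {a - a' : a, a' ∈ A}.
Compute a - a' for each ordered pair (a, a'):
a = -2: -2--2=0, -2--1=-1, -2-1=-3, -2-4=-6, -2-5=-7
a = -1: -1--2=1, -1--1=0, -1-1=-2, -1-4=-5, -1-5=-6
a = 1: 1--2=3, 1--1=2, 1-1=0, 1-4=-3, 1-5=-4
a = 4: 4--2=6, 4--1=5, 4-1=3, 4-4=0, 4-5=-1
a = 5: 5--2=7, 5--1=6, 5-1=4, 5-4=1, 5-5=0
Collecting distinct values (and noting 0 appears from a-a):
A - A = {-7, -6, -5, -4, -3, -2, -1, 0, 1, 2, 3, 4, 5, 6, 7}
|A - A| = 15

A - A = {-7, -6, -5, -4, -3, -2, -1, 0, 1, 2, 3, 4, 5, 6, 7}


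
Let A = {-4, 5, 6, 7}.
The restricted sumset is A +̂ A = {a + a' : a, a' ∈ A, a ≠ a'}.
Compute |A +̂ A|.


Restricted sumset: A +̂ A = {a + a' : a ∈ A, a' ∈ A, a ≠ a'}.
Equivalently, take A + A and drop any sum 2a that is achievable ONLY as a + a for a ∈ A (i.e. sums representable only with equal summands).
Enumerate pairs (a, a') with a < a' (symmetric, so each unordered pair gives one sum; this covers all a ≠ a'):
  -4 + 5 = 1
  -4 + 6 = 2
  -4 + 7 = 3
  5 + 6 = 11
  5 + 7 = 12
  6 + 7 = 13
Collected distinct sums: {1, 2, 3, 11, 12, 13}
|A +̂ A| = 6
(Reference bound: |A +̂ A| ≥ 2|A| - 3 for |A| ≥ 2, with |A| = 4 giving ≥ 5.)

|A +̂ A| = 6


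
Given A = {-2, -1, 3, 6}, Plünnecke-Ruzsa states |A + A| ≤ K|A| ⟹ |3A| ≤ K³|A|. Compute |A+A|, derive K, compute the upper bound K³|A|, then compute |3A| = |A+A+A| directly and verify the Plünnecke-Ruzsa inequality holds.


|A| = 4.
Step 1: Compute A + A by enumerating all 16 pairs.
A + A = {-4, -3, -2, 1, 2, 4, 5, 6, 9, 12}, so |A + A| = 10.
Step 2: Doubling constant K = |A + A|/|A| = 10/4 = 10/4 ≈ 2.5000.
Step 3: Plünnecke-Ruzsa gives |3A| ≤ K³·|A| = (2.5000)³ · 4 ≈ 62.5000.
Step 4: Compute 3A = A + A + A directly by enumerating all triples (a,b,c) ∈ A³; |3A| = 19.
Step 5: Check 19 ≤ 62.5000? Yes ✓.

K = 10/4, Plünnecke-Ruzsa bound K³|A| ≈ 62.5000, |3A| = 19, inequality holds.


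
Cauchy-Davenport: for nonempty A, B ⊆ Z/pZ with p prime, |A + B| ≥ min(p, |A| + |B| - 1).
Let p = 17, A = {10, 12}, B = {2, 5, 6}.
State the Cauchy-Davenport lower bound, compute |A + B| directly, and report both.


Cauchy-Davenport: |A + B| ≥ min(p, |A| + |B| - 1) for A, B nonempty in Z/pZ.
|A| = 2, |B| = 3, p = 17.
CD lower bound = min(17, 2 + 3 - 1) = min(17, 4) = 4.
Compute A + B mod 17 directly:
a = 10: 10+2=12, 10+5=15, 10+6=16
a = 12: 12+2=14, 12+5=0, 12+6=1
A + B = {0, 1, 12, 14, 15, 16}, so |A + B| = 6.
Verify: 6 ≥ 4? Yes ✓.

CD lower bound = 4, actual |A + B| = 6.


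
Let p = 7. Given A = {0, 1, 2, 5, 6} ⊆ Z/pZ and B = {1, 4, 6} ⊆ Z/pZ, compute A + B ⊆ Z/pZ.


Work in Z/7Z: reduce every sum a + b modulo 7.
Enumerate all 15 pairs:
a = 0: 0+1=1, 0+4=4, 0+6=6
a = 1: 1+1=2, 1+4=5, 1+6=0
a = 2: 2+1=3, 2+4=6, 2+6=1
a = 5: 5+1=6, 5+4=2, 5+6=4
a = 6: 6+1=0, 6+4=3, 6+6=5
Distinct residues collected: {0, 1, 2, 3, 4, 5, 6}
|A + B| = 7 (out of 7 total residues).

A + B = {0, 1, 2, 3, 4, 5, 6}


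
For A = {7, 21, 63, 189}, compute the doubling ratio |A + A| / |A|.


|A| = 4.
Compute A + A by enumerating all 16 pairs.
A + A = {14, 28, 42, 70, 84, 126, 196, 210, 252, 378}, so |A + A| = 10.
K = |A + A| / |A| = 10/4 = 5/2 ≈ 2.5000.
Reference: AP of size 4 gives K = 7/4 ≈ 1.7500; a fully generic set of size 4 gives K ≈ 2.5000.

|A| = 4, |A + A| = 10, K = 10/4 = 5/2.


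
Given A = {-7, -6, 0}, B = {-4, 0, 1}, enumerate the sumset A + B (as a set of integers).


A + B = {a + b : a ∈ A, b ∈ B}.
Enumerate all |A|·|B| = 3·3 = 9 pairs (a, b) and collect distinct sums.
a = -7: -7+-4=-11, -7+0=-7, -7+1=-6
a = -6: -6+-4=-10, -6+0=-6, -6+1=-5
a = 0: 0+-4=-4, 0+0=0, 0+1=1
Collecting distinct sums: A + B = {-11, -10, -7, -6, -5, -4, 0, 1}
|A + B| = 8

A + B = {-11, -10, -7, -6, -5, -4, 0, 1}


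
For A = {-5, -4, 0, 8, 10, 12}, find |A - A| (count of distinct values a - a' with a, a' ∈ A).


A - A = {a - a' : a, a' ∈ A}; |A| = 6.
Bounds: 2|A|-1 ≤ |A - A| ≤ |A|² - |A| + 1, i.e. 11 ≤ |A - A| ≤ 31.
Note: 0 ∈ A - A always (from a - a). The set is symmetric: if d ∈ A - A then -d ∈ A - A.
Enumerate nonzero differences d = a - a' with a > a' (then include -d):
Positive differences: {1, 2, 4, 5, 8, 10, 12, 13, 14, 15, 16, 17}
Full difference set: {0} ∪ (positive diffs) ∪ (negative diffs).
|A - A| = 1 + 2·12 = 25 (matches direct enumeration: 25).

|A - A| = 25


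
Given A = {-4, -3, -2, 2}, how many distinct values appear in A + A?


A + A = {a + a' : a, a' ∈ A}; |A| = 4.
General bounds: 2|A| - 1 ≤ |A + A| ≤ |A|(|A|+1)/2, i.e. 7 ≤ |A + A| ≤ 10.
Lower bound 2|A|-1 is attained iff A is an arithmetic progression.
Enumerate sums a + a' for a ≤ a' (symmetric, so this suffices):
a = -4: -4+-4=-8, -4+-3=-7, -4+-2=-6, -4+2=-2
a = -3: -3+-3=-6, -3+-2=-5, -3+2=-1
a = -2: -2+-2=-4, -2+2=0
a = 2: 2+2=4
Distinct sums: {-8, -7, -6, -5, -4, -2, -1, 0, 4}
|A + A| = 9

|A + A| = 9


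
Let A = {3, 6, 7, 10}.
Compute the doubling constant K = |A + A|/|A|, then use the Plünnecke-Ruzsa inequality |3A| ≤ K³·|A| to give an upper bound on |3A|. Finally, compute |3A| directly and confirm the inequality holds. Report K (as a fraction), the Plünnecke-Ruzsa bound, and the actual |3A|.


|A| = 4.
Step 1: Compute A + A by enumerating all 16 pairs.
A + A = {6, 9, 10, 12, 13, 14, 16, 17, 20}, so |A + A| = 9.
Step 2: Doubling constant K = |A + A|/|A| = 9/4 = 9/4 ≈ 2.2500.
Step 3: Plünnecke-Ruzsa gives |3A| ≤ K³·|A| = (2.2500)³ · 4 ≈ 45.5625.
Step 4: Compute 3A = A + A + A directly by enumerating all triples (a,b,c) ∈ A³; |3A| = 16.
Step 5: Check 16 ≤ 45.5625? Yes ✓.

K = 9/4, Plünnecke-Ruzsa bound K³|A| ≈ 45.5625, |3A| = 16, inequality holds.


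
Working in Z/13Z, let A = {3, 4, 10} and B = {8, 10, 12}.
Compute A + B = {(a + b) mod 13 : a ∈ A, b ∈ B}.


Work in Z/13Z: reduce every sum a + b modulo 13.
Enumerate all 9 pairs:
a = 3: 3+8=11, 3+10=0, 3+12=2
a = 4: 4+8=12, 4+10=1, 4+12=3
a = 10: 10+8=5, 10+10=7, 10+12=9
Distinct residues collected: {0, 1, 2, 3, 5, 7, 9, 11, 12}
|A + B| = 9 (out of 13 total residues).

A + B = {0, 1, 2, 3, 5, 7, 9, 11, 12}


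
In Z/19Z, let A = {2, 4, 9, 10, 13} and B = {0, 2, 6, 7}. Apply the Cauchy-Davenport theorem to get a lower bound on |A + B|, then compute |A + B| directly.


Cauchy-Davenport: |A + B| ≥ min(p, |A| + |B| - 1) for A, B nonempty in Z/pZ.
|A| = 5, |B| = 4, p = 19.
CD lower bound = min(19, 5 + 4 - 1) = min(19, 8) = 8.
Compute A + B mod 19 directly:
a = 2: 2+0=2, 2+2=4, 2+6=8, 2+7=9
a = 4: 4+0=4, 4+2=6, 4+6=10, 4+7=11
a = 9: 9+0=9, 9+2=11, 9+6=15, 9+7=16
a = 10: 10+0=10, 10+2=12, 10+6=16, 10+7=17
a = 13: 13+0=13, 13+2=15, 13+6=0, 13+7=1
A + B = {0, 1, 2, 4, 6, 8, 9, 10, 11, 12, 13, 15, 16, 17}, so |A + B| = 14.
Verify: 14 ≥ 8? Yes ✓.

CD lower bound = 8, actual |A + B| = 14.


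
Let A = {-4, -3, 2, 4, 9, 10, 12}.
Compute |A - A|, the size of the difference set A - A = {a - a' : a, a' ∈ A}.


A - A = {a - a' : a, a' ∈ A}; |A| = 7.
Bounds: 2|A|-1 ≤ |A - A| ≤ |A|² - |A| + 1, i.e. 13 ≤ |A - A| ≤ 43.
Note: 0 ∈ A - A always (from a - a). The set is symmetric: if d ∈ A - A then -d ∈ A - A.
Enumerate nonzero differences d = a - a' with a > a' (then include -d):
Positive differences: {1, 2, 3, 5, 6, 7, 8, 10, 12, 13, 14, 15, 16}
Full difference set: {0} ∪ (positive diffs) ∪ (negative diffs).
|A - A| = 1 + 2·13 = 27 (matches direct enumeration: 27).

|A - A| = 27


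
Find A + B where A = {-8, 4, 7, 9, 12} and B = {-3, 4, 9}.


A + B = {a + b : a ∈ A, b ∈ B}.
Enumerate all |A|·|B| = 5·3 = 15 pairs (a, b) and collect distinct sums.
a = -8: -8+-3=-11, -8+4=-4, -8+9=1
a = 4: 4+-3=1, 4+4=8, 4+9=13
a = 7: 7+-3=4, 7+4=11, 7+9=16
a = 9: 9+-3=6, 9+4=13, 9+9=18
a = 12: 12+-3=9, 12+4=16, 12+9=21
Collecting distinct sums: A + B = {-11, -4, 1, 4, 6, 8, 9, 11, 13, 16, 18, 21}
|A + B| = 12

A + B = {-11, -4, 1, 4, 6, 8, 9, 11, 13, 16, 18, 21}


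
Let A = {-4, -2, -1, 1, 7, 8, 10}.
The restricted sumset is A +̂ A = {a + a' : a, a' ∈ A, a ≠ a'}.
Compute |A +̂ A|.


Restricted sumset: A +̂ A = {a + a' : a ∈ A, a' ∈ A, a ≠ a'}.
Equivalently, take A + A and drop any sum 2a that is achievable ONLY as a + a for a ∈ A (i.e. sums representable only with equal summands).
Enumerate pairs (a, a') with a < a' (symmetric, so each unordered pair gives one sum; this covers all a ≠ a'):
  -4 + -2 = -6
  -4 + -1 = -5
  -4 + 1 = -3
  -4 + 7 = 3
  -4 + 8 = 4
  -4 + 10 = 6
  -2 + -1 = -3
  -2 + 1 = -1
  -2 + 7 = 5
  -2 + 8 = 6
  -2 + 10 = 8
  -1 + 1 = 0
  -1 + 7 = 6
  -1 + 8 = 7
  -1 + 10 = 9
  1 + 7 = 8
  1 + 8 = 9
  1 + 10 = 11
  7 + 8 = 15
  7 + 10 = 17
  8 + 10 = 18
Collected distinct sums: {-6, -5, -3, -1, 0, 3, 4, 5, 6, 7, 8, 9, 11, 15, 17, 18}
|A +̂ A| = 16
(Reference bound: |A +̂ A| ≥ 2|A| - 3 for |A| ≥ 2, with |A| = 7 giving ≥ 11.)

|A +̂ A| = 16


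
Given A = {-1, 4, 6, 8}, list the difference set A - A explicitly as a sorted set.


A - A = {a - a' : a, a' ∈ A}.
Compute a - a' for each ordered pair (a, a'):
a = -1: -1--1=0, -1-4=-5, -1-6=-7, -1-8=-9
a = 4: 4--1=5, 4-4=0, 4-6=-2, 4-8=-4
a = 6: 6--1=7, 6-4=2, 6-6=0, 6-8=-2
a = 8: 8--1=9, 8-4=4, 8-6=2, 8-8=0
Collecting distinct values (and noting 0 appears from a-a):
A - A = {-9, -7, -5, -4, -2, 0, 2, 4, 5, 7, 9}
|A - A| = 11

A - A = {-9, -7, -5, -4, -2, 0, 2, 4, 5, 7, 9}


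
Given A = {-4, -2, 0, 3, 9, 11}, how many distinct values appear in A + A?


A + A = {a + a' : a, a' ∈ A}; |A| = 6.
General bounds: 2|A| - 1 ≤ |A + A| ≤ |A|(|A|+1)/2, i.e. 11 ≤ |A + A| ≤ 21.
Lower bound 2|A|-1 is attained iff A is an arithmetic progression.
Enumerate sums a + a' for a ≤ a' (symmetric, so this suffices):
a = -4: -4+-4=-8, -4+-2=-6, -4+0=-4, -4+3=-1, -4+9=5, -4+11=7
a = -2: -2+-2=-4, -2+0=-2, -2+3=1, -2+9=7, -2+11=9
a = 0: 0+0=0, 0+3=3, 0+9=9, 0+11=11
a = 3: 3+3=6, 3+9=12, 3+11=14
a = 9: 9+9=18, 9+11=20
a = 11: 11+11=22
Distinct sums: {-8, -6, -4, -2, -1, 0, 1, 3, 5, 6, 7, 9, 11, 12, 14, 18, 20, 22}
|A + A| = 18

|A + A| = 18


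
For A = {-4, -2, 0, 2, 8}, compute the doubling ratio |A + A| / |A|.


|A| = 5.
Compute A + A by enumerating all 25 pairs.
A + A = {-8, -6, -4, -2, 0, 2, 4, 6, 8, 10, 16}, so |A + A| = 11.
K = |A + A| / |A| = 11/5 (already in lowest terms) ≈ 2.2000.
Reference: AP of size 5 gives K = 9/5 ≈ 1.8000; a fully generic set of size 5 gives K ≈ 3.0000.

|A| = 5, |A + A| = 11, K = 11/5.


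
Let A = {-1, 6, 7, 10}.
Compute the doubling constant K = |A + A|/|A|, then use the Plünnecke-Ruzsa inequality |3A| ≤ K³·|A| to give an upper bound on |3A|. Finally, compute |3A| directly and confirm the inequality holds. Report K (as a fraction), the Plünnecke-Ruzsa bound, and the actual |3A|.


|A| = 4.
Step 1: Compute A + A by enumerating all 16 pairs.
A + A = {-2, 5, 6, 9, 12, 13, 14, 16, 17, 20}, so |A + A| = 10.
Step 2: Doubling constant K = |A + A|/|A| = 10/4 = 10/4 ≈ 2.5000.
Step 3: Plünnecke-Ruzsa gives |3A| ≤ K³·|A| = (2.5000)³ · 4 ≈ 62.5000.
Step 4: Compute 3A = A + A + A directly by enumerating all triples (a,b,c) ∈ A³; |3A| = 19.
Step 5: Check 19 ≤ 62.5000? Yes ✓.

K = 10/4, Plünnecke-Ruzsa bound K³|A| ≈ 62.5000, |3A| = 19, inequality holds.


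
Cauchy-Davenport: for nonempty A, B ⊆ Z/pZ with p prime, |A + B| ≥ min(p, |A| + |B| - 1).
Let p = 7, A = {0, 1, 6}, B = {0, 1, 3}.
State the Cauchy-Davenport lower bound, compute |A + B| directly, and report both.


Cauchy-Davenport: |A + B| ≥ min(p, |A| + |B| - 1) for A, B nonempty in Z/pZ.
|A| = 3, |B| = 3, p = 7.
CD lower bound = min(7, 3 + 3 - 1) = min(7, 5) = 5.
Compute A + B mod 7 directly:
a = 0: 0+0=0, 0+1=1, 0+3=3
a = 1: 1+0=1, 1+1=2, 1+3=4
a = 6: 6+0=6, 6+1=0, 6+3=2
A + B = {0, 1, 2, 3, 4, 6}, so |A + B| = 6.
Verify: 6 ≥ 5? Yes ✓.

CD lower bound = 5, actual |A + B| = 6.


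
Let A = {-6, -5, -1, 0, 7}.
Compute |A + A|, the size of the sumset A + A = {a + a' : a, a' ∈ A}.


A + A = {a + a' : a, a' ∈ A}; |A| = 5.
General bounds: 2|A| - 1 ≤ |A + A| ≤ |A|(|A|+1)/2, i.e. 9 ≤ |A + A| ≤ 15.
Lower bound 2|A|-1 is attained iff A is an arithmetic progression.
Enumerate sums a + a' for a ≤ a' (symmetric, so this suffices):
a = -6: -6+-6=-12, -6+-5=-11, -6+-1=-7, -6+0=-6, -6+7=1
a = -5: -5+-5=-10, -5+-1=-6, -5+0=-5, -5+7=2
a = -1: -1+-1=-2, -1+0=-1, -1+7=6
a = 0: 0+0=0, 0+7=7
a = 7: 7+7=14
Distinct sums: {-12, -11, -10, -7, -6, -5, -2, -1, 0, 1, 2, 6, 7, 14}
|A + A| = 14

|A + A| = 14


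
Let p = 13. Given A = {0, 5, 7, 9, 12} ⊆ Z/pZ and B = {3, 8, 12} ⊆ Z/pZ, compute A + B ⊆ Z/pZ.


Work in Z/13Z: reduce every sum a + b modulo 13.
Enumerate all 15 pairs:
a = 0: 0+3=3, 0+8=8, 0+12=12
a = 5: 5+3=8, 5+8=0, 5+12=4
a = 7: 7+3=10, 7+8=2, 7+12=6
a = 9: 9+3=12, 9+8=4, 9+12=8
a = 12: 12+3=2, 12+8=7, 12+12=11
Distinct residues collected: {0, 2, 3, 4, 6, 7, 8, 10, 11, 12}
|A + B| = 10 (out of 13 total residues).

A + B = {0, 2, 3, 4, 6, 7, 8, 10, 11, 12}


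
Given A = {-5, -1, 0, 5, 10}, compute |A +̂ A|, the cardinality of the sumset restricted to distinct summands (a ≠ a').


Restricted sumset: A +̂ A = {a + a' : a ∈ A, a' ∈ A, a ≠ a'}.
Equivalently, take A + A and drop any sum 2a that is achievable ONLY as a + a for a ∈ A (i.e. sums representable only with equal summands).
Enumerate pairs (a, a') with a < a' (symmetric, so each unordered pair gives one sum; this covers all a ≠ a'):
  -5 + -1 = -6
  -5 + 0 = -5
  -5 + 5 = 0
  -5 + 10 = 5
  -1 + 0 = -1
  -1 + 5 = 4
  -1 + 10 = 9
  0 + 5 = 5
  0 + 10 = 10
  5 + 10 = 15
Collected distinct sums: {-6, -5, -1, 0, 4, 5, 9, 10, 15}
|A +̂ A| = 9
(Reference bound: |A +̂ A| ≥ 2|A| - 3 for |A| ≥ 2, with |A| = 5 giving ≥ 7.)

|A +̂ A| = 9


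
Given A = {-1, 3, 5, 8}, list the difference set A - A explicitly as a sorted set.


A - A = {a - a' : a, a' ∈ A}.
Compute a - a' for each ordered pair (a, a'):
a = -1: -1--1=0, -1-3=-4, -1-5=-6, -1-8=-9
a = 3: 3--1=4, 3-3=0, 3-5=-2, 3-8=-5
a = 5: 5--1=6, 5-3=2, 5-5=0, 5-8=-3
a = 8: 8--1=9, 8-3=5, 8-5=3, 8-8=0
Collecting distinct values (and noting 0 appears from a-a):
A - A = {-9, -6, -5, -4, -3, -2, 0, 2, 3, 4, 5, 6, 9}
|A - A| = 13

A - A = {-9, -6, -5, -4, -3, -2, 0, 2, 3, 4, 5, 6, 9}


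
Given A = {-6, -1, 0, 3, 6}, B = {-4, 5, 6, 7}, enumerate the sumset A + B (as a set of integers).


A + B = {a + b : a ∈ A, b ∈ B}.
Enumerate all |A|·|B| = 5·4 = 20 pairs (a, b) and collect distinct sums.
a = -6: -6+-4=-10, -6+5=-1, -6+6=0, -6+7=1
a = -1: -1+-4=-5, -1+5=4, -1+6=5, -1+7=6
a = 0: 0+-4=-4, 0+5=5, 0+6=6, 0+7=7
a = 3: 3+-4=-1, 3+5=8, 3+6=9, 3+7=10
a = 6: 6+-4=2, 6+5=11, 6+6=12, 6+7=13
Collecting distinct sums: A + B = {-10, -5, -4, -1, 0, 1, 2, 4, 5, 6, 7, 8, 9, 10, 11, 12, 13}
|A + B| = 17

A + B = {-10, -5, -4, -1, 0, 1, 2, 4, 5, 6, 7, 8, 9, 10, 11, 12, 13}


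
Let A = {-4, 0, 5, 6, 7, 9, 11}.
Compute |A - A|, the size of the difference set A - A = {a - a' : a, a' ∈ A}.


A - A = {a - a' : a, a' ∈ A}; |A| = 7.
Bounds: 2|A|-1 ≤ |A - A| ≤ |A|² - |A| + 1, i.e. 13 ≤ |A - A| ≤ 43.
Note: 0 ∈ A - A always (from a - a). The set is symmetric: if d ∈ A - A then -d ∈ A - A.
Enumerate nonzero differences d = a - a' with a > a' (then include -d):
Positive differences: {1, 2, 3, 4, 5, 6, 7, 9, 10, 11, 13, 15}
Full difference set: {0} ∪ (positive diffs) ∪ (negative diffs).
|A - A| = 1 + 2·12 = 25 (matches direct enumeration: 25).

|A - A| = 25


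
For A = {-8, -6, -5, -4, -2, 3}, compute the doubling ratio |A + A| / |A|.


|A| = 6.
Compute A + A by enumerating all 36 pairs.
A + A = {-16, -14, -13, -12, -11, -10, -9, -8, -7, -6, -5, -4, -3, -2, -1, 1, 6}, so |A + A| = 17.
K = |A + A| / |A| = 17/6 (already in lowest terms) ≈ 2.8333.
Reference: AP of size 6 gives K = 11/6 ≈ 1.8333; a fully generic set of size 6 gives K ≈ 3.5000.

|A| = 6, |A + A| = 17, K = 17/6.


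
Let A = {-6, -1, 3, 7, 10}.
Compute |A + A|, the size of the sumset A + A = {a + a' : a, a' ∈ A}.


A + A = {a + a' : a, a' ∈ A}; |A| = 5.
General bounds: 2|A| - 1 ≤ |A + A| ≤ |A|(|A|+1)/2, i.e. 9 ≤ |A + A| ≤ 15.
Lower bound 2|A|-1 is attained iff A is an arithmetic progression.
Enumerate sums a + a' for a ≤ a' (symmetric, so this suffices):
a = -6: -6+-6=-12, -6+-1=-7, -6+3=-3, -6+7=1, -6+10=4
a = -1: -1+-1=-2, -1+3=2, -1+7=6, -1+10=9
a = 3: 3+3=6, 3+7=10, 3+10=13
a = 7: 7+7=14, 7+10=17
a = 10: 10+10=20
Distinct sums: {-12, -7, -3, -2, 1, 2, 4, 6, 9, 10, 13, 14, 17, 20}
|A + A| = 14

|A + A| = 14


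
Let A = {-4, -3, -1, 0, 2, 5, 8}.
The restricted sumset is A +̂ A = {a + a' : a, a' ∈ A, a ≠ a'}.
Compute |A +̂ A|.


Restricted sumset: A +̂ A = {a + a' : a ∈ A, a' ∈ A, a ≠ a'}.
Equivalently, take A + A and drop any sum 2a that is achievable ONLY as a + a for a ∈ A (i.e. sums representable only with equal summands).
Enumerate pairs (a, a') with a < a' (symmetric, so each unordered pair gives one sum; this covers all a ≠ a'):
  -4 + -3 = -7
  -4 + -1 = -5
  -4 + 0 = -4
  -4 + 2 = -2
  -4 + 5 = 1
  -4 + 8 = 4
  -3 + -1 = -4
  -3 + 0 = -3
  -3 + 2 = -1
  -3 + 5 = 2
  -3 + 8 = 5
  -1 + 0 = -1
  -1 + 2 = 1
  -1 + 5 = 4
  -1 + 8 = 7
  0 + 2 = 2
  0 + 5 = 5
  0 + 8 = 8
  2 + 5 = 7
  2 + 8 = 10
  5 + 8 = 13
Collected distinct sums: {-7, -5, -4, -3, -2, -1, 1, 2, 4, 5, 7, 8, 10, 13}
|A +̂ A| = 14
(Reference bound: |A +̂ A| ≥ 2|A| - 3 for |A| ≥ 2, with |A| = 7 giving ≥ 11.)

|A +̂ A| = 14


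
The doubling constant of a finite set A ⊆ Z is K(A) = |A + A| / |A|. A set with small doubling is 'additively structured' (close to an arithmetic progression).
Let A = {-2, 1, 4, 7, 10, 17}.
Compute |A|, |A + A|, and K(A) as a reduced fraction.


|A| = 6.
Compute A + A by enumerating all 36 pairs.
A + A = {-4, -1, 2, 5, 8, 11, 14, 15, 17, 18, 20, 21, 24, 27, 34}, so |A + A| = 15.
K = |A + A| / |A| = 15/6 = 5/2 ≈ 2.5000.
Reference: AP of size 6 gives K = 11/6 ≈ 1.8333; a fully generic set of size 6 gives K ≈ 3.5000.

|A| = 6, |A + A| = 15, K = 15/6 = 5/2.


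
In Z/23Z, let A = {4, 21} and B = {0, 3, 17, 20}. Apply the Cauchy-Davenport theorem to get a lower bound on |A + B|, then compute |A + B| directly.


Cauchy-Davenport: |A + B| ≥ min(p, |A| + |B| - 1) for A, B nonempty in Z/pZ.
|A| = 2, |B| = 4, p = 23.
CD lower bound = min(23, 2 + 4 - 1) = min(23, 5) = 5.
Compute A + B mod 23 directly:
a = 4: 4+0=4, 4+3=7, 4+17=21, 4+20=1
a = 21: 21+0=21, 21+3=1, 21+17=15, 21+20=18
A + B = {1, 4, 7, 15, 18, 21}, so |A + B| = 6.
Verify: 6 ≥ 5? Yes ✓.

CD lower bound = 5, actual |A + B| = 6.


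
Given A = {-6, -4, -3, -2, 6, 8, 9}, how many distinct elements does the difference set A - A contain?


A - A = {a - a' : a, a' ∈ A}; |A| = 7.
Bounds: 2|A|-1 ≤ |A - A| ≤ |A|² - |A| + 1, i.e. 13 ≤ |A - A| ≤ 43.
Note: 0 ∈ A - A always (from a - a). The set is symmetric: if d ∈ A - A then -d ∈ A - A.
Enumerate nonzero differences d = a - a' with a > a' (then include -d):
Positive differences: {1, 2, 3, 4, 8, 9, 10, 11, 12, 13, 14, 15}
Full difference set: {0} ∪ (positive diffs) ∪ (negative diffs).
|A - A| = 1 + 2·12 = 25 (matches direct enumeration: 25).

|A - A| = 25


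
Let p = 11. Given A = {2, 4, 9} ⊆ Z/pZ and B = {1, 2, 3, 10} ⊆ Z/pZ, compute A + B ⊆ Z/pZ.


Work in Z/11Z: reduce every sum a + b modulo 11.
Enumerate all 12 pairs:
a = 2: 2+1=3, 2+2=4, 2+3=5, 2+10=1
a = 4: 4+1=5, 4+2=6, 4+3=7, 4+10=3
a = 9: 9+1=10, 9+2=0, 9+3=1, 9+10=8
Distinct residues collected: {0, 1, 3, 4, 5, 6, 7, 8, 10}
|A + B| = 9 (out of 11 total residues).

A + B = {0, 1, 3, 4, 5, 6, 7, 8, 10}


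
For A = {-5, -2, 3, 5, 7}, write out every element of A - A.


A - A = {a - a' : a, a' ∈ A}.
Compute a - a' for each ordered pair (a, a'):
a = -5: -5--5=0, -5--2=-3, -5-3=-8, -5-5=-10, -5-7=-12
a = -2: -2--5=3, -2--2=0, -2-3=-5, -2-5=-7, -2-7=-9
a = 3: 3--5=8, 3--2=5, 3-3=0, 3-5=-2, 3-7=-4
a = 5: 5--5=10, 5--2=7, 5-3=2, 5-5=0, 5-7=-2
a = 7: 7--5=12, 7--2=9, 7-3=4, 7-5=2, 7-7=0
Collecting distinct values (and noting 0 appears from a-a):
A - A = {-12, -10, -9, -8, -7, -5, -4, -3, -2, 0, 2, 3, 4, 5, 7, 8, 9, 10, 12}
|A - A| = 19

A - A = {-12, -10, -9, -8, -7, -5, -4, -3, -2, 0, 2, 3, 4, 5, 7, 8, 9, 10, 12}
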